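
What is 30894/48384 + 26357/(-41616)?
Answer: 1341/258944 ≈ 0.0051787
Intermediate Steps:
30894/48384 + 26357/(-41616) = 30894*(1/48384) + 26357*(-1/41616) = 5149/8064 - 26357/41616 = 1341/258944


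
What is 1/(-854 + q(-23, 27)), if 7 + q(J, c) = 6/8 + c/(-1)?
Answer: -4/3549 ≈ -0.0011271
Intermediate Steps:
q(J, c) = -25/4 - c (q(J, c) = -7 + (6/8 + c/(-1)) = -7 + (6*(⅛) + c*(-1)) = -7 + (¾ - c) = -25/4 - c)
1/(-854 + q(-23, 27)) = 1/(-854 + (-25/4 - 1*27)) = 1/(-854 + (-25/4 - 27)) = 1/(-854 - 133/4) = 1/(-3549/4) = -4/3549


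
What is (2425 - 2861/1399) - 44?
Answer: 3328158/1399 ≈ 2379.0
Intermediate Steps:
(2425 - 2861/1399) - 44 = 3389714/1399 - 44 = 3328158/1399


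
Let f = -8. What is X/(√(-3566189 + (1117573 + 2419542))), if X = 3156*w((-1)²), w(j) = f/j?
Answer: 12624*I*√29074/14537 ≈ 148.07*I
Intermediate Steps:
w(j) = -8/j
X = -25248 (X = 3156*(-8/((-1)²)) = 3156*(-8/1) = 3156*(-8*1) = 3156*(-8) = -25248)
X/(√(-3566189 + (1117573 + 2419542))) = -25248/√(-3566189 + (1117573 + 2419542)) = -25248/√(-3566189 + 3537115) = -25248*(-I*√29074/29074) = -(-12624)*I*√29074/14537 = 12624*I*√29074/14537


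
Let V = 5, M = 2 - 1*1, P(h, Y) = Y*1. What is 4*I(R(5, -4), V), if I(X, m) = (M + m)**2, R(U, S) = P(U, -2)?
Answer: 144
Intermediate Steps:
P(h, Y) = Y
R(U, S) = -2
M = 1 (M = 2 - 1 = 1)
I(X, m) = (1 + m)**2
4*I(R(5, -4), V) = 4*(1 + 5)**2 = 4*6**2 = 4*36 = 144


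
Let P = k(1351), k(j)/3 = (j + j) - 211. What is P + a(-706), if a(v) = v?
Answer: 6767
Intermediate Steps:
k(j) = -633 + 6*j (k(j) = 3*((j + j) - 211) = 3*(2*j - 211) = 3*(-211 + 2*j) = -633 + 6*j)
P = 7473 (P = -633 + 6*1351 = -633 + 8106 = 7473)
P + a(-706) = 7473 - 706 = 6767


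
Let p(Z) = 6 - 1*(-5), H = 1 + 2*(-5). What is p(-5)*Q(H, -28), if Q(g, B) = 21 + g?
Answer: 132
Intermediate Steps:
H = -9 (H = 1 - 10 = -9)
p(Z) = 11 (p(Z) = 6 + 5 = 11)
p(-5)*Q(H, -28) = 11*(21 - 9) = 11*12 = 132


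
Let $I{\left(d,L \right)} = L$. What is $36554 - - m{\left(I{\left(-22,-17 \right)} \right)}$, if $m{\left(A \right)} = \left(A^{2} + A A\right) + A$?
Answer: $37115$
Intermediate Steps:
$m{\left(A \right)} = A + 2 A^{2}$ ($m{\left(A \right)} = \left(A^{2} + A^{2}\right) + A = 2 A^{2} + A = A + 2 A^{2}$)
$36554 - - m{\left(I{\left(-22,-17 \right)} \right)} = 36554 - - \left(-17\right) \left(1 + 2 \left(-17\right)\right) = 36554 - - \left(-17\right) \left(1 - 34\right) = 36554 - - \left(-17\right) \left(-33\right) = 36554 - \left(-1\right) 561 = 36554 - -561 = 36554 + 561 = 37115$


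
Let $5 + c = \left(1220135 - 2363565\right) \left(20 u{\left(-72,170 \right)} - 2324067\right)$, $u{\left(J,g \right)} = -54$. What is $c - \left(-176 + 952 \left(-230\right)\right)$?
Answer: $2658643053341$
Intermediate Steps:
$c = 2658642834205$ ($c = -5 + \left(1220135 - 2363565\right) \left(20 \left(-54\right) - 2324067\right) = -5 - 1143430 \left(-1080 - 2324067\right) = -5 - -2658642834210 = -5 + 2658642834210 = 2658642834205$)
$c - \left(-176 + 952 \left(-230\right)\right) = 2658642834205 - \left(-176 + 952 \left(-230\right)\right) = 2658642834205 - \left(-176 - 218960\right) = 2658642834205 - -219136 = 2658642834205 + 219136 = 2658643053341$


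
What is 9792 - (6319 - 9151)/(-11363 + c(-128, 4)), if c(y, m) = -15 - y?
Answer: 18359528/1875 ≈ 9791.8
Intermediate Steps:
9792 - (6319 - 9151)/(-11363 + c(-128, 4)) = 9792 - (6319 - 9151)/(-11363 + (-15 - 1*(-128))) = 9792 - (-2832)/(-11363 + (-15 + 128)) = 9792 - (-2832)/(-11363 + 113) = 9792 - (-2832)/(-11250) = 9792 - (-2832)*(-1)/11250 = 9792 - 1*472/1875 = 9792 - 472/1875 = 18359528/1875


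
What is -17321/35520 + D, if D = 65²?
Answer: 150054679/35520 ≈ 4224.5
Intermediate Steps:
D = 4225
-17321/35520 + D = -17321/35520 + 4225 = 150054679/35520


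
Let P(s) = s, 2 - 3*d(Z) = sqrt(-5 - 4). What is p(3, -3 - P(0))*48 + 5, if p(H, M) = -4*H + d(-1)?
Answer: -539 - 48*I ≈ -539.0 - 48.0*I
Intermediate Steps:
d(Z) = 2/3 - I (d(Z) = 2/3 - sqrt(-5 - 4)/3 = 2/3 - I)
p(H, M) = 2/3 - I - 4*H (p(H, M) = -4*H + (2/3 - I) = 2/3 - I - 4*H)
p(3, -3 - P(0))*48 + 5 = (2/3 - I - 4*3)*48 + 5 = (2/3 - I - 12)*48 + 5 = (-34/3 - I)*48 + 5 = (-544 - 48*I) + 5 = -539 - 48*I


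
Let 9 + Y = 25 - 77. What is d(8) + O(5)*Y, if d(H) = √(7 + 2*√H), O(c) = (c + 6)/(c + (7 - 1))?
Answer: -61 + √(7 + 4*√2) ≈ -57.442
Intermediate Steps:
Y = -61 (Y = -9 + (25 - 77) = -9 - 52 = -61)
O(c) = 1 (O(c) = (6 + c)/(c + 6) = (6 + c)/(6 + c) = 1)
d(8) + O(5)*Y = √(7 + 2*√8) + 1*(-61) = √(7 + 2*(2*√2)) - 61 = √(7 + 4*√2) - 61 = -61 + √(7 + 4*√2)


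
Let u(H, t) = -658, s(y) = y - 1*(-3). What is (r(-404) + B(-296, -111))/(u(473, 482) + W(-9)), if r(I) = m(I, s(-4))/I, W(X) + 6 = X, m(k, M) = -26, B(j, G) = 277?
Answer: -55967/135946 ≈ -0.41169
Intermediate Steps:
s(y) = 3 + y (s(y) = y + 3 = 3 + y)
W(X) = -6 + X
r(I) = -26/I
(r(-404) + B(-296, -111))/(u(473, 482) + W(-9)) = (-26/(-404) + 277)/(-658 + (-6 - 9)) = (-26*(-1/404) + 277)/(-658 - 15) = (13/202 + 277)/(-673) = (55967/202)*(-1/673) = -55967/135946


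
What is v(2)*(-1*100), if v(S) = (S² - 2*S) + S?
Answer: -200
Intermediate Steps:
v(S) = S² - S
v(2)*(-1*100) = (2*(-1 + 2))*(-1*100) = (2*1)*(-100) = 2*(-100) = -200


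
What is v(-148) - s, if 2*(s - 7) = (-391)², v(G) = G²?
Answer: -109087/2 ≈ -54544.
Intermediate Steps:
s = 152895/2 (s = 7 + (½)*(-391)² = 7 + (½)*152881 = 7 + 152881/2 = 152895/2 ≈ 76448.)
v(-148) - s = (-148)² - 1*152895/2 = 21904 - 152895/2 = -109087/2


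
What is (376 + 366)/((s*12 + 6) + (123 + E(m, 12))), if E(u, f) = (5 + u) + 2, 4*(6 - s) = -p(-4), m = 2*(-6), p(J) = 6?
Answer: 371/107 ≈ 3.4673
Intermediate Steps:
m = -12
s = 15/2 (s = 6 - (-1)*6/4 = 6 - ¼*(-6) = 6 + 3/2 = 15/2 ≈ 7.5000)
E(u, f) = 7 + u
(376 + 366)/((s*12 + 6) + (123 + E(m, 12))) = (376 + 366)/(((15/2)*12 + 6) + (123 + (7 - 12))) = 742/((90 + 6) + (123 - 5)) = 742/(96 + 118) = 742/214 = 742*(1/214) = 371/107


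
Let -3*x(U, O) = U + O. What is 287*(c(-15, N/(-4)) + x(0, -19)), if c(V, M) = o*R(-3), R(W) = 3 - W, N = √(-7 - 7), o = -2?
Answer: -4879/3 ≈ -1626.3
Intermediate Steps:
N = I*√14 (N = √(-14) = I*√14 ≈ 3.7417*I)
c(V, M) = -12 (c(V, M) = -2*(3 - 1*(-3)) = -2*(3 + 3) = -2*6 = -12)
x(U, O) = -O/3 - U/3 (x(U, O) = -(U + O)/3 = -(O + U)/3 = -O/3 - U/3)
287*(c(-15, N/(-4)) + x(0, -19)) = 287*(-12 + (-⅓*(-19) - ⅓*0)) = 287*(-12 + (19/3 + 0)) = 287*(-12 + 19/3) = 287*(-17/3) = -4879/3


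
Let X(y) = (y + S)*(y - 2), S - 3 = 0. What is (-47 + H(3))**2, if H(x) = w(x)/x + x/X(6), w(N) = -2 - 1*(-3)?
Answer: 312481/144 ≈ 2170.0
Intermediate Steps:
S = 3 (S = 3 + 0 = 3)
w(N) = 1 (w(N) = -2 + 3 = 1)
X(y) = (-2 + y)*(3 + y) (X(y) = (y + 3)*(y - 2) = (3 + y)*(-2 + y) = (-2 + y)*(3 + y))
H(x) = 1/x + x/36 (H(x) = 1/x + x/(-6 + 6 + 6**2) = 1/x + x/(-6 + 6 + 36) = 1/x + x/36)
(-47 + H(3))**2 = (-47 + (1/3 + (1/36)*3))**2 = (-47 + (1/3 + 1/12))**2 = (-47 + 5/12)**2 = (-559/12)**2 = 312481/144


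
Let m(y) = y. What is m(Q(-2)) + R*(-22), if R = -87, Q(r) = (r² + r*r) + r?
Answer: 1920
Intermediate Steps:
Q(r) = r + 2*r² (Q(r) = (r² + r²) + r = 2*r² + r = r + 2*r²)
m(Q(-2)) + R*(-22) = -2*(1 + 2*(-2)) - 87*(-22) = -2*(1 - 4) + 1914 = -2*(-3) + 1914 = 6 + 1914 = 1920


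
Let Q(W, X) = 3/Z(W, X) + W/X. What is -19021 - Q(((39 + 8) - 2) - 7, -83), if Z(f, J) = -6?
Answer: -3157327/166 ≈ -19020.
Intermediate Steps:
Q(W, X) = -½ + W/X (Q(W, X) = 3/(-6) + W/X = 3*(-⅙) + W/X = -½ + W/X)
-19021 - Q(((39 + 8) - 2) - 7, -83) = -19021 - ((((39 + 8) - 2) - 7) - ½*(-83))/(-83) = -19021 - (-1)*(((47 - 2) - 7) + 83/2)/83 = -19021 - (-1)*((45 - 7) + 83/2)/83 = -19021 - (-1)*(38 + 83/2)/83 = -19021 - (-1)*159/(83*2) = -19021 - 1*(-159/166) = -19021 + 159/166 = -3157327/166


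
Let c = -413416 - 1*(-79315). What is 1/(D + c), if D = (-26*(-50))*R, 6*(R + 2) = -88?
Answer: -3/1067303 ≈ -2.8108e-6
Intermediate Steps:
R = -50/3 (R = -2 + (⅙)*(-88) = -2 - 44/3 = -50/3 ≈ -16.667)
c = -334101 (c = -413416 + 79315 = -334101)
D = -65000/3 (D = -26*(-50)*(-50/3) = 1300*(-50/3) = -65000/3 ≈ -21667.)
1/(D + c) = 1/(-65000/3 - 334101) = 1/(-1067303/3) = -3/1067303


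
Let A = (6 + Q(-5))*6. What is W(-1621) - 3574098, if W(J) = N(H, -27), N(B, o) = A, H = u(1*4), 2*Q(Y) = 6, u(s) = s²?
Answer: -3574044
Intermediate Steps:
Q(Y) = 3 (Q(Y) = (½)*6 = 3)
H = 16 (H = (1*4)² = 4² = 16)
A = 54 (A = (6 + 3)*6 = 9*6 = 54)
N(B, o) = 54
W(J) = 54
W(-1621) - 3574098 = 54 - 3574098 = -3574044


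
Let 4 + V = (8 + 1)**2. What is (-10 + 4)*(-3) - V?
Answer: -59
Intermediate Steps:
V = 77 (V = -4 + (8 + 1)**2 = -4 + 9**2 = -4 + 81 = 77)
(-10 + 4)*(-3) - V = (-10 + 4)*(-3) - 1*77 = -6*(-3) - 77 = 18 - 77 = -59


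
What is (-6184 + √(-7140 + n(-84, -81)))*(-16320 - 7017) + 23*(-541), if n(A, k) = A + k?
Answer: 144303565 - 23337*I*√7305 ≈ 1.443e+8 - 1.9946e+6*I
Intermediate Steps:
(-6184 + √(-7140 + n(-84, -81)))*(-16320 - 7017) + 23*(-541) = (-6184 + √(-7140 + (-84 - 81)))*(-16320 - 7017) + 23*(-541) = (-6184 + √(-7140 - 165))*(-23337) - 12443 = (-6184 + √(-7305))*(-23337) - 12443 = (-6184 + I*√7305)*(-23337) - 12443 = (144316008 - 23337*I*√7305) - 12443 = 144303565 - 23337*I*√7305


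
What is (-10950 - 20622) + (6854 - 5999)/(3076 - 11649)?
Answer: -270667611/8573 ≈ -31572.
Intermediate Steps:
(-10950 - 20622) + (6854 - 5999)/(3076 - 11649) = -31572 + 855/(-8573) = -31572 + 855*(-1/8573) = -31572 - 855/8573 = -270667611/8573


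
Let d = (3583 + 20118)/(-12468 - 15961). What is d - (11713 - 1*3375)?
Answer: -237064703/28429 ≈ -8338.8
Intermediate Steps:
d = -23701/28429 (d = 23701/(-28429) = 23701*(-1/28429) = -23701/28429 ≈ -0.83369)
d - (11713 - 1*3375) = -23701/28429 - (11713 - 1*3375) = -23701/28429 - (11713 - 3375) = -23701/28429 - 1*8338 = -23701/28429 - 8338 = -237064703/28429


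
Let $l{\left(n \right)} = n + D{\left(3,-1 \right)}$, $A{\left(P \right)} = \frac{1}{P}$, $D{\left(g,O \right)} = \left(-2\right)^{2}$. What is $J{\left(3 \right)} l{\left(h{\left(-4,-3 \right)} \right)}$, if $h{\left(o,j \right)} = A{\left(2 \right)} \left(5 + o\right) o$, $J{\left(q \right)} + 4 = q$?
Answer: $-2$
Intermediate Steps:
$D{\left(g,O \right)} = 4$
$J{\left(q \right)} = -4 + q$
$h{\left(o,j \right)} = \frac{o \left(5 + o\right)}{2}$ ($h{\left(o,j \right)} = \frac{\left(5 + o\right) o}{2} = \frac{o \left(5 + o\right)}{2}$)
$l{\left(n \right)} = 4 + n$ ($l{\left(n \right)} = n + 4 = 4 + n$)
$J{\left(3 \right)} l{\left(h{\left(-4,-3 \right)} \right)} = \left(-4 + 3\right) \left(4 + \frac{1}{2} \left(-4\right) \left(5 - 4\right)\right) = - (4 + \frac{1}{2} \left(-4\right) 1) = - (4 - 2) = \left(-1\right) 2 = -2$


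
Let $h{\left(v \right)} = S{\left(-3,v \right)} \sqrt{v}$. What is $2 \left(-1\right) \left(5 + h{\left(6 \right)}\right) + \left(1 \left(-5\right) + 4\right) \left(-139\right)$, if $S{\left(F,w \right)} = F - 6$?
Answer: $129 + 18 \sqrt{6} \approx 173.09$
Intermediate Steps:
$S{\left(F,w \right)} = -6 + F$ ($S{\left(F,w \right)} = F - 6 = -6 + F$)
$h{\left(v \right)} = - 9 \sqrt{v}$ ($h{\left(v \right)} = \left(-6 - 3\right) \sqrt{v} = - 9 \sqrt{v}$)
$2 \left(-1\right) \left(5 + h{\left(6 \right)}\right) + \left(1 \left(-5\right) + 4\right) \left(-139\right) = 2 \left(-1\right) \left(5 - 9 \sqrt{6}\right) + \left(1 \left(-5\right) + 4\right) \left(-139\right) = - 2 \left(5 - 9 \sqrt{6}\right) + \left(-5 + 4\right) \left(-139\right) = \left(-10 + 18 \sqrt{6}\right) - -139 = \left(-10 + 18 \sqrt{6}\right) + 139 = 129 + 18 \sqrt{6}$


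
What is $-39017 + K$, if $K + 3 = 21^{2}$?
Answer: $-38579$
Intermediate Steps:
$K = 438$ ($K = -3 + 21^{2} = -3 + 441 = 438$)
$-39017 + K = -39017 + 438 = -38579$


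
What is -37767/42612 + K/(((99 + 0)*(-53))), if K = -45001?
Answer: 983087/127836 ≈ 7.6902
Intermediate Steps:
-37767/42612 + K/(((99 + 0)*(-53))) = -37767/42612 - 45001*(-1/(53*(99 + 0))) = -37767*1/42612 - 45001/(99*(-53)) = -12589/14204 - 45001/(-5247) = -12589/14204 - 45001*(-1/5247) = -12589/14204 + 4091/477 = 983087/127836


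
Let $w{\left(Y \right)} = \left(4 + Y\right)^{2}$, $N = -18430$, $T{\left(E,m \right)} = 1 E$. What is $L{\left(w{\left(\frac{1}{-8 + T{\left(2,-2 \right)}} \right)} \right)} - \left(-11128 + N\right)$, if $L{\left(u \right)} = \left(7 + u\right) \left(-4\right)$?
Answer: $\frac{265241}{9} \approx 29471.0$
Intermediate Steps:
$T{\left(E,m \right)} = E$
$L{\left(u \right)} = -28 - 4 u$
$L{\left(w{\left(\frac{1}{-8 + T{\left(2,-2 \right)}} \right)} \right)} - \left(-11128 + N\right) = \left(-28 - 4 \left(4 + \frac{1}{-8 + 2}\right)^{2}\right) + \left(11128 - -18430\right) = \left(-28 - 4 \left(4 + \frac{1}{-6}\right)^{2}\right) + \left(11128 + 18430\right) = \left(-28 - 4 \left(4 - \frac{1}{6}\right)^{2}\right) + 29558 = \left(-28 - 4 \left(\frac{23}{6}\right)^{2}\right) + 29558 = \left(-28 - \frac{529}{9}\right) + 29558 = - \frac{781}{9} + 29558 = \frac{265241}{9}$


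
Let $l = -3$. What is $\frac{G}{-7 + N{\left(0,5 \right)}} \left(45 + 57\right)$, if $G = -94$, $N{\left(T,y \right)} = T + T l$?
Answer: $\frac{9588}{7} \approx 1369.7$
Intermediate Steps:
$N{\left(T,y \right)} = - 2 T$ ($N{\left(T,y \right)} = T + T \left(-3\right) = T - 3 T = - 2 T$)
$\frac{G}{-7 + N{\left(0,5 \right)}} \left(45 + 57\right) = - \frac{94}{-7 - 0} \left(45 + 57\right) = - \frac{94}{-7 + 0} \cdot 102 = - \frac{94}{-7} \cdot 102 = \left(-94\right) \left(- \frac{1}{7}\right) 102 = \frac{94}{7} \cdot 102 = \frac{9588}{7}$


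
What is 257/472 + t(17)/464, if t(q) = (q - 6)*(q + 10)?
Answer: 32429/27376 ≈ 1.1846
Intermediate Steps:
t(q) = (-6 + q)*(10 + q)
257/472 + t(17)/464 = 257/472 + (-60 + 17² + 4*17)/464 = 257*(1/472) + (-60 + 289 + 68)*(1/464) = 257/472 + 297*(1/464) = 257/472 + 297/464 = 32429/27376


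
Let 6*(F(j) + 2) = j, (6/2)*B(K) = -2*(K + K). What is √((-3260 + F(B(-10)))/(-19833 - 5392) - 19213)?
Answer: I*√4401058204883/15135 ≈ 138.61*I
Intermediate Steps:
B(K) = -4*K/3 (B(K) = (-2*(K + K))/3 = (-4*K)/3 = -4*K/3)
F(j) = -2 + j/6
√((-3260 + F(B(-10)))/(-19833 - 5392) - 19213) = √((-3260 + (-2 + (-4/3*(-10))/6))/(-19833 - 5392) - 19213) = √((-3260 + (-2 + (⅙)*(40/3)))/(-25225) - 19213) = √((-3260 + (-2 + 20/9))*(-1/25225) - 19213) = √((-3260 + 2/9)*(-1/25225) - 19213) = √(-29338/9*(-1/25225) - 19213) = √(29338/227025 - 19213) = √(-4361801987/227025) = I*√4401058204883/15135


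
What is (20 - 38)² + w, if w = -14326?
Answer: -14002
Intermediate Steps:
(20 - 38)² + w = (20 - 38)² - 14326 = (-18)² - 14326 = 324 - 14326 = -14002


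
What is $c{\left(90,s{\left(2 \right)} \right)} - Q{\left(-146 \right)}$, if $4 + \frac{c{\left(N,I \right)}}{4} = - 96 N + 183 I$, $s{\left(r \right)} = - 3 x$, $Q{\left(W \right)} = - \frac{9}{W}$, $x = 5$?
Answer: $- \frac{6651185}{146} \approx -45556.0$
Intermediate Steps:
$s{\left(r \right)} = -15$ ($s{\left(r \right)} = \left(-3\right) 5 = -15$)
$c{\left(N,I \right)} = -16 - 384 N + 732 I$ ($c{\left(N,I \right)} = -16 + 4 \left(- 96 N + 183 I\right) = -16 + \left(- 384 N + 732 I\right) = -16 - 384 N + 732 I$)
$c{\left(90,s{\left(2 \right)} \right)} - Q{\left(-146 \right)} = \left(-16 - 34560 + 732 \left(-15\right)\right) - - \frac{9}{-146} = \left(-16 - 34560 - 10980\right) - \left(-9\right) \left(- \frac{1}{146}\right) = -45556 - \frac{9}{146} = - \frac{6651185}{146}$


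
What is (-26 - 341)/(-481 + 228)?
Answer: 367/253 ≈ 1.4506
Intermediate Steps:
(-26 - 341)/(-481 + 228) = -367/(-253) = -367*(-1/253) = 367/253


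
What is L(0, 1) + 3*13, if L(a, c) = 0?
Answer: 39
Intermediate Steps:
L(0, 1) + 3*13 = 0 + 3*13 = 0 + 39 = 39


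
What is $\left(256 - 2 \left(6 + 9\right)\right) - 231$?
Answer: $-5$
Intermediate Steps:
$\left(256 - 2 \left(6 + 9\right)\right) - 231 = \left(256 - 30\right) - 231 = 226 - 231 = -5$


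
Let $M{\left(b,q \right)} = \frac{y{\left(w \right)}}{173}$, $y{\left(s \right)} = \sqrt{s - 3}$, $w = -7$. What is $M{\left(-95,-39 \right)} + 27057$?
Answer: $27057 + \frac{i \sqrt{10}}{173} \approx 27057.0 + 0.018279 i$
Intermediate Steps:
$y{\left(s \right)} = \sqrt{-3 + s}$
$M{\left(b,q \right)} = \frac{i \sqrt{10}}{173}$ ($M{\left(b,q \right)} = \frac{\sqrt{-3 - 7}}{173} = \sqrt{-10} \cdot \frac{1}{173} = i \sqrt{10} \cdot \frac{1}{173} = \frac{i \sqrt{10}}{173}$)
$M{\left(-95,-39 \right)} + 27057 = \frac{i \sqrt{10}}{173} + 27057 = 27057 + \frac{i \sqrt{10}}{173}$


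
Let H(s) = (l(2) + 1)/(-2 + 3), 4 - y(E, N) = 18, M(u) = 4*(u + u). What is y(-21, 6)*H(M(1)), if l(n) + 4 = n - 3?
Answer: 56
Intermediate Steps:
M(u) = 8*u (M(u) = 4*(2*u) = 8*u)
y(E, N) = -14 (y(E, N) = 4 - 1*18 = 4 - 18 = -14)
l(n) = -7 + n (l(n) = -4 + (n - 3) = -4 + (-3 + n) = -7 + n)
H(s) = -4 (H(s) = ((-7 + 2) + 1)/(-2 + 3) = (-5 + 1)/1 = -4*1 = -4)
y(-21, 6)*H(M(1)) = -14*(-4) = 56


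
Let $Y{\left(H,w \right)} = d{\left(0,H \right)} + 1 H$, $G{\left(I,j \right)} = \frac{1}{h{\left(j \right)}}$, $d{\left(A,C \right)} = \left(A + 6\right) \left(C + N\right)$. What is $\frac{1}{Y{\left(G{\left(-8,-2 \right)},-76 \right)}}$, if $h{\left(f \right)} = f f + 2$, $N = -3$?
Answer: $- \frac{6}{101} \approx -0.059406$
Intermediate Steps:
$h{\left(f \right)} = 2 + f^{2}$ ($h{\left(f \right)} = f^{2} + 2 = 2 + f^{2}$)
$d{\left(A,C \right)} = \left(-3 + C\right) \left(6 + A\right)$ ($d{\left(A,C \right)} = \left(A + 6\right) \left(C - 3\right) = \left(6 + A\right) \left(-3 + C\right) = \left(-3 + C\right) \left(6 + A\right)$)
$G{\left(I,j \right)} = \frac{1}{2 + j^{2}}$
$Y{\left(H,w \right)} = -18 + 7 H$ ($Y{\left(H,w \right)} = \left(-18 - 0 + 6 H + 0 H\right) + 1 H = \left(-18 + 0 + 6 H + 0\right) + H = \left(-18 + 6 H\right) + H = -18 + 7 H$)
$\frac{1}{Y{\left(G{\left(-8,-2 \right)},-76 \right)}} = \frac{1}{-18 + \frac{7}{2 + \left(-2\right)^{2}}} = \frac{1}{-18 + \frac{7}{2 + 4}} = \frac{1}{-18 + \frac{7}{6}} = \frac{1}{- \frac{101}{6}} = - \frac{6}{101}$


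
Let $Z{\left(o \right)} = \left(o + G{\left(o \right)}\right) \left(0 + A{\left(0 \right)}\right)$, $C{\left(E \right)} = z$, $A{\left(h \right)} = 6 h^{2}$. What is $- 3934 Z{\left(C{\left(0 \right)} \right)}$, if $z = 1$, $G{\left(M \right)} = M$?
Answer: $0$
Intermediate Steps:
$C{\left(E \right)} = 1$
$Z{\left(o \right)} = 0$ ($Z{\left(o \right)} = \left(o + o\right) \left(0 + 6 \cdot 0^{2}\right) = 2 o \left(0 + 6 \cdot 0\right) = 2 o \left(0 + 0\right) = 2 o 0 = 0$)
$- 3934 Z{\left(C{\left(0 \right)} \right)} = \left(-3934\right) 0 = 0$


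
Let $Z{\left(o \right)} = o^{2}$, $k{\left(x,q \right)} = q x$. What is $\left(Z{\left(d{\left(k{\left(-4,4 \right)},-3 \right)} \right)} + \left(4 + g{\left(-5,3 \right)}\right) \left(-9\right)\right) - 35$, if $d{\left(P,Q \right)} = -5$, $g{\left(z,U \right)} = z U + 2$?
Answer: $71$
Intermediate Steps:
$g{\left(z,U \right)} = 2 + U z$ ($g{\left(z,U \right)} = U z + 2 = 2 + U z$)
$\left(Z{\left(d{\left(k{\left(-4,4 \right)},-3 \right)} \right)} + \left(4 + g{\left(-5,3 \right)}\right) \left(-9\right)\right) - 35 = \left(\left(-5\right)^{2} + \left(4 + \left(2 + 3 \left(-5\right)\right)\right) \left(-9\right)\right) - 35 = \left(25 + \left(4 + \left(2 - 15\right)\right) \left(-9\right)\right) - 35 = \left(25 + \left(4 - 13\right) \left(-9\right)\right) - 35 = \left(25 - -81\right) - 35 = \left(25 + 81\right) - 35 = 106 - 35 = 71$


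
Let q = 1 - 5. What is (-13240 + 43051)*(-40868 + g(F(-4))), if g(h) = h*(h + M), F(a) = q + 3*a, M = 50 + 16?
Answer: -1242164748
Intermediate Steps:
q = -4
M = 66
F(a) = -4 + 3*a
g(h) = h*(66 + h) (g(h) = h*(h + 66) = h*(66 + h))
(-13240 + 43051)*(-40868 + g(F(-4))) = (-13240 + 43051)*(-40868 + (-4 + 3*(-4))*(66 + (-4 + 3*(-4)))) = 29811*(-40868 + (-4 - 12)*(66 + (-4 - 12))) = 29811*(-40868 - 16*(66 - 16)) = 29811*(-40868 - 16*50) = 29811*(-40868 - 800) = 29811*(-41668) = -1242164748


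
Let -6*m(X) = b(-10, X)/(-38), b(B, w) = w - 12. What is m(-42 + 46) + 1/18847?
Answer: -37637/1074279 ≈ -0.035035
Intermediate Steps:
b(B, w) = -12 + w
m(X) = -1/19 + X/228 (m(X) = -(-12 + X)/(6*(-38)) = -(-12 + X)*(-1)/(6*38) = -(6/19 - X/38)/6 = -1/19 + X/228)
m(-42 + 46) + 1/18847 = (-1/19 + (-42 + 46)/228) + 1/18847 = (-1/19 + (1/228)*4) + 1/18847 = (-1/19 + 1/57) + 1/18847 = -2/57 + 1/18847 = -37637/1074279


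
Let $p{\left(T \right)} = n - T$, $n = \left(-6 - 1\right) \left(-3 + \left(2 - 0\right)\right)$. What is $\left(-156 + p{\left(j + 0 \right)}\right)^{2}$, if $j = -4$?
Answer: $21025$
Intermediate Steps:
$n = 7$ ($n = - 7 \left(-3 + \left(2 + 0\right)\right) = - 7 \left(-3 + 2\right) = \left(-7\right) \left(-1\right) = 7$)
$p{\left(T \right)} = 7 - T$
$\left(-156 + p{\left(j + 0 \right)}\right)^{2} = \left(-156 + \left(7 - \left(-4 + 0\right)\right)\right)^{2} = \left(-156 + \left(7 - -4\right)\right)^{2} = \left(-156 + \left(7 + 4\right)\right)^{2} = \left(-156 + 11\right)^{2} = \left(-145\right)^{2} = 21025$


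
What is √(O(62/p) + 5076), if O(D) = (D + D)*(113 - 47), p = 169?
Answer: 2*√216507/13 ≈ 71.585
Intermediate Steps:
O(D) = 132*D (O(D) = (2*D)*66 = 132*D)
√(O(62/p) + 5076) = √(132*(62/169) + 5076) = √(8184/169 + 5076) = √(866028/169) = 2*√216507/13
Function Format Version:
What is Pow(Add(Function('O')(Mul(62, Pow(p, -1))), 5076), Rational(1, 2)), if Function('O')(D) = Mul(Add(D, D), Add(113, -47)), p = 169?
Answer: Mul(Rational(2, 13), Pow(216507, Rational(1, 2))) ≈ 71.585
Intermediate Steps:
Function('O')(D) = Mul(132, D) (Function('O')(D) = Mul(Mul(2, D), 66) = Mul(132, D))
Pow(Add(Function('O')(Mul(62, Pow(p, -1))), 5076), Rational(1, 2)) = Pow(Add(Mul(132, Mul(62, Pow(169, -1))), 5076), Rational(1, 2)) = Pow(Add(Mul(132, Mul(62, Rational(1, 169))), 5076), Rational(1, 2)) = Pow(Add(Mul(132, Rational(62, 169)), 5076), Rational(1, 2)) = Pow(Add(Rational(8184, 169), 5076), Rational(1, 2)) = Pow(Rational(866028, 169), Rational(1, 2)) = Mul(Rational(2, 13), Pow(216507, Rational(1, 2)))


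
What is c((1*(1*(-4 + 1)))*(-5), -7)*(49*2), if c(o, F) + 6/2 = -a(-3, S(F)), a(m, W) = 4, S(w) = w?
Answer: -686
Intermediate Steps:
c(o, F) = -7 (c(o, F) = -3 - 1*4 = -3 - 4 = -7)
c((1*(1*(-4 + 1)))*(-5), -7)*(49*2) = -343*2 = -7*98 = -686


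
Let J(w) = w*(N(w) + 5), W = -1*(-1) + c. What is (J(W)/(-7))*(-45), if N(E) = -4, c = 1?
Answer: 90/7 ≈ 12.857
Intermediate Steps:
W = 2 (W = -1*(-1) + 1 = 1 + 1 = 2)
J(w) = w (J(w) = w*(-4 + 5) = w*1 = w)
(J(W)/(-7))*(-45) = (2/(-7))*(-45) = (2*(-⅐))*(-45) = -2/7*(-45) = 90/7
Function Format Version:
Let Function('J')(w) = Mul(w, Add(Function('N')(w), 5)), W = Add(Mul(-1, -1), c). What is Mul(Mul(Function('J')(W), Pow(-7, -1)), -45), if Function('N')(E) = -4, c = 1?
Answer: Rational(90, 7) ≈ 12.857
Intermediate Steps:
W = 2 (W = Add(Mul(-1, -1), 1) = Add(1, 1) = 2)
Function('J')(w) = w (Function('J')(w) = Mul(w, Add(-4, 5)) = Mul(w, 1) = w)
Mul(Mul(Function('J')(W), Pow(-7, -1)), -45) = Mul(Mul(2, Pow(-7, -1)), -45) = Mul(Mul(2, Rational(-1, 7)), -45) = Mul(Rational(-2, 7), -45) = Rational(90, 7)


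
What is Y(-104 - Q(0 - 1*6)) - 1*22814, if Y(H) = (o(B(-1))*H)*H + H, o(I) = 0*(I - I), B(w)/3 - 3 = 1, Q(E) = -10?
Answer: -22908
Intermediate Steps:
B(w) = 12 (B(w) = 9 + 3*1 = 9 + 3 = 12)
o(I) = 0 (o(I) = 0*0 = 0)
Y(H) = H (Y(H) = (0*H)*H + H = 0*H + H = 0 + H = H)
Y(-104 - Q(0 - 1*6)) - 1*22814 = (-104 - 1*(-10)) - 1*22814 = (-104 + 10) - 22814 = -94 - 22814 = -22908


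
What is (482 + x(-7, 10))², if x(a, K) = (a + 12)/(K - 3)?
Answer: 11417641/49 ≈ 2.3301e+5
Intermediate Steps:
x(a, K) = (12 + a)/(-3 + K)
(482 + x(-7, 10))² = (482 + (12 - 7)/(-3 + 10))² = (482 + 5/7)² = (3379/7)² = 11417641/49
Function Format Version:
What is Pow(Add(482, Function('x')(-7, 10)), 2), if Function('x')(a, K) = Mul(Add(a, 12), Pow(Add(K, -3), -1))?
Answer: Rational(11417641, 49) ≈ 2.3301e+5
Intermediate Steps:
Function('x')(a, K) = Mul(Pow(Add(-3, K), -1), Add(12, a)) (Function('x')(a, K) = Mul(Add(12, a), Pow(Add(-3, K), -1)) = Mul(Pow(Add(-3, K), -1), Add(12, a)))
Pow(Add(482, Function('x')(-7, 10)), 2) = Pow(Add(482, Mul(Pow(Add(-3, 10), -1), Add(12, -7))), 2) = Pow(Add(482, Mul(Pow(7, -1), 5)), 2) = Pow(Add(482, Mul(Rational(1, 7), 5)), 2) = Pow(Add(482, Rational(5, 7)), 2) = Pow(Rational(3379, 7), 2) = Rational(11417641, 49)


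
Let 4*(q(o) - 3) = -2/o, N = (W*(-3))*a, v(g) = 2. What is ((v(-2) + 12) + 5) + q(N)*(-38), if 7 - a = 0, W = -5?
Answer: -9956/105 ≈ -94.819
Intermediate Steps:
a = 7 (a = 7 - 1*0 = 7 + 0 = 7)
N = 105 (N = -5*(-3)*7 = 15*7 = 105)
q(o) = 3 - 1/(2*o) (q(o) = 3 + (-2/o)/4 = 3 - 1/(2*o))
((v(-2) + 12) + 5) + q(N)*(-38) = ((2 + 12) + 5) + (3 - 1/2/105)*(-38) = (14 + 5) + (3 - 1/2*1/105)*(-38) = 19 + (3 - 1/210)*(-38) = 19 + (629/210)*(-38) = 19 - 11951/105 = -9956/105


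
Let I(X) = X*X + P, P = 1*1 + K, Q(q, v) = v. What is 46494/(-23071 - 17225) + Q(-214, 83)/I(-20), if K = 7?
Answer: -651041/685032 ≈ -0.95038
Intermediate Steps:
P = 8 (P = 1*1 + 7 = 1 + 7 = 8)
I(X) = 8 + X² (I(X) = X*X + 8 = X² + 8 = 8 + X²)
46494/(-23071 - 17225) + Q(-214, 83)/I(-20) = 46494/(-23071 - 17225) + 83/(8 + (-20)²) = 46494/(-40296) + 83/(8 + 400) = 46494*(-1/40296) + 83/408 = -7749/6716 + 83*(1/408) = -7749/6716 + 83/408 = -651041/685032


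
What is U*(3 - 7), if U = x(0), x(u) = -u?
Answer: 0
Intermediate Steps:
U = 0 (U = -1*0 = 0)
U*(3 - 7) = 0*(3 - 7) = 0*(-4) = 0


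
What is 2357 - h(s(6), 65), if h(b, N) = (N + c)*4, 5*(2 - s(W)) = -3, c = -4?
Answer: 2113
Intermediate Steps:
s(W) = 13/5 (s(W) = 2 - ⅕*(-3) = 2 + ⅗ = 13/5)
h(b, N) = -16 + 4*N (h(b, N) = (N - 4)*4 = (-4 + N)*4 = -16 + 4*N)
2357 - h(s(6), 65) = 2357 - (-16 + 4*65) = 2357 - (-16 + 260) = 2357 - 1*244 = 2357 - 244 = 2113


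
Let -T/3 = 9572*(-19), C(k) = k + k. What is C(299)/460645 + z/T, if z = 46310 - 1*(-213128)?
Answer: 59917544351/125664877290 ≈ 0.47680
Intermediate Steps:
C(k) = 2*k
T = 545604 (T = -28716*(-19) = -3*(-181868) = 545604)
z = 259438 (z = 46310 + 213128 = 259438)
C(299)/460645 + z/T = (2*299)/460645 + 259438/545604 = 598*(1/460645) + 259438*(1/545604) = 598/460645 + 129719/272802 = 59917544351/125664877290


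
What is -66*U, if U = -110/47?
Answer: 7260/47 ≈ 154.47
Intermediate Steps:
U = -110/47 (U = -110*1/47 = -110/47 ≈ -2.3404)
-66*U = -66*(-110/47) = 7260/47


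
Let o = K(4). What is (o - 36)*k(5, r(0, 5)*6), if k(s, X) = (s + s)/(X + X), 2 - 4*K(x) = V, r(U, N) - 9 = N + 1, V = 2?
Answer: -2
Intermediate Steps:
r(U, N) = 10 + N (r(U, N) = 9 + (N + 1) = 9 + (1 + N) = 10 + N)
K(x) = 0 (K(x) = ½ - ¼*2 = ½ - ½ = 0)
o = 0
k(s, X) = s/X (k(s, X) = (2*s)/((2*X)) = (2*s)*(1/(2*X)) = s/X)
(o - 36)*k(5, r(0, 5)*6) = (0 - 36)*(5/(((10 + 5)*6))) = -180/(15*6) = -180/90 = -36*1/18 = -2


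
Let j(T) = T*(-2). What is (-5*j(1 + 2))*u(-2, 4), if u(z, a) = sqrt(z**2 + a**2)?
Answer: 60*sqrt(5) ≈ 134.16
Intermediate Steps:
j(T) = -2*T
u(z, a) = sqrt(a**2 + z**2)
(-5*j(1 + 2))*u(-2, 4) = (-(-10)*(1 + 2))*sqrt(4**2 + (-2)**2) = (-(-10)*3)*sqrt(16 + 4) = (-5*(-6))*sqrt(20) = 30*(2*sqrt(5)) = 60*sqrt(5)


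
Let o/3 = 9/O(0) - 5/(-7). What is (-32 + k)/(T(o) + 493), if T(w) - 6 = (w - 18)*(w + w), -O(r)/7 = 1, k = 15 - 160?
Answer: -8673/27763 ≈ -0.31239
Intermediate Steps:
k = -145
O(r) = -7 (O(r) = -7*1 = -7)
o = -12/7 (o = 3*(9/(-7) - 5/(-7)) = 3*(9*(-⅐) - 5*(-⅐)) = 3*(-9/7 + 5/7) = 3*(-4/7) = -12/7 ≈ -1.7143)
T(w) = 6 + 2*w*(-18 + w) (T(w) = 6 + (w - 18)*(w + w) = 6 + (-18 + w)*(2*w) = 6 + 2*w*(-18 + w))
(-32 + k)/(T(o) + 493) = (-32 - 145)/((6 - 36*(-12/7) + 2*(-12/7)²) + 493) = -177/((6 + 432/7 + 2*(144/49)) + 493) = -177/((6 + 432/7 + 288/49) + 493) = -177/(3606/49 + 493) = -177/27763/49 = -177*49/27763 = -8673/27763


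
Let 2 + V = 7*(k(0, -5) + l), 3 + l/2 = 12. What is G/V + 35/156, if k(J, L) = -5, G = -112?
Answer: -14357/13884 ≈ -1.0341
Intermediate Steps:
l = 18 (l = -6 + 2*12 = -6 + 24 = 18)
V = 89 (V = -2 + 7*(-5 + 18) = -2 + 7*13 = -2 + 91 = 89)
G/V + 35/156 = -112/89 + 35/156 = -14357/13884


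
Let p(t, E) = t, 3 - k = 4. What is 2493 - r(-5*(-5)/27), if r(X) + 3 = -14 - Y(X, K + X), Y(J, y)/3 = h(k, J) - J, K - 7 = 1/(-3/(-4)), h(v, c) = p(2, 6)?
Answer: 22619/9 ≈ 2513.2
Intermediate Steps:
k = -1 (k = 3 - 1*4 = 3 - 4 = -1)
h(v, c) = 2
K = 25/3 (K = 7 + 1/(-3/(-4)) = 7 + 1/(-3*(-¼)) = 7 + 1/(¾) = 7 + 4/3 = 25/3 ≈ 8.3333)
Y(J, y) = 6 - 3*J (Y(J, y) = 3*(2 - J) = 6 - 3*J)
r(X) = -23 + 3*X (r(X) = -3 + (-14 - (6 - 3*X)) = -3 + (-14 + (-6 + 3*X)) = -3 + (-20 + 3*X) = -23 + 3*X)
2493 - r(-5*(-5)/27) = 2493 - (-23 + 3*(-5*(-5)/27)) = 2493 - (-23 + 3*(25*(1/27))) = 2493 - (-23 + 3*(25/27)) = 2493 - (-23 + 25/9) = 2493 - 1*(-182/9) = 2493 + 182/9 = 22619/9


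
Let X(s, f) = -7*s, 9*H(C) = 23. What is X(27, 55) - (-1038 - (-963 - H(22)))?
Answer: -1049/9 ≈ -116.56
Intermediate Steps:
H(C) = 23/9 (H(C) = (⅑)*23 = 23/9)
X(27, 55) - (-1038 - (-963 - H(22))) = -7*27 - (-1038 - (-963 - 1*23/9)) = -189 - (-1038 - (-963 - 23/9)) = -189 - (-1038 - 1*(-8690/9)) = -189 - (-1038 + 8690/9) = -189 - 1*(-652/9) = -189 + 652/9 = -1049/9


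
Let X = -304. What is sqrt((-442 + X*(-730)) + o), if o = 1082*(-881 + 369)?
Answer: 31*I*sqrt(346) ≈ 576.63*I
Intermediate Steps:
o = -553984 (o = 1082*(-512) = -553984)
sqrt((-442 + X*(-730)) + o) = sqrt((-442 - 304*(-730)) - 553984) = sqrt((-442 + 221920) - 553984) = sqrt(221478 - 553984) = sqrt(-332506) = 31*I*sqrt(346)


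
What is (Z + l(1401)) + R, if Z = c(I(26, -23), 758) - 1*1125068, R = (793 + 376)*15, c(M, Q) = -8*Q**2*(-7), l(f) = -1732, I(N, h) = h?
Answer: 31066319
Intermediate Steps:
c(M, Q) = 56*Q**2
R = 17535 (R = 1169*15 = 17535)
Z = 31050516 (Z = 56*758**2 - 1*1125068 = 56*574564 - 1125068 = 32175584 - 1125068 = 31050516)
(Z + l(1401)) + R = (31050516 - 1732) + 17535 = 31048784 + 17535 = 31066319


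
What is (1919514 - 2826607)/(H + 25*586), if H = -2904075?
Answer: 82463/262675 ≈ 0.31394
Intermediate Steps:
(1919514 - 2826607)/(H + 25*586) = (1919514 - 2826607)/(-2904075 + 25*586) = -907093/(-2904075 + 14650) = -907093/(-2889425) = -907093*(-1/2889425) = 82463/262675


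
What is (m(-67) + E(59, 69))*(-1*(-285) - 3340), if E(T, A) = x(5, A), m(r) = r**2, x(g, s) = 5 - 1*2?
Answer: -13723060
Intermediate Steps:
x(g, s) = 3 (x(g, s) = 5 - 2 = 3)
E(T, A) = 3
(m(-67) + E(59, 69))*(-1*(-285) - 3340) = ((-67)**2 + 3)*(-1*(-285) - 3340) = (4489 + 3)*(285 - 3340) = 4492*(-3055) = -13723060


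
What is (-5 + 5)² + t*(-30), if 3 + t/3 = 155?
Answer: -13680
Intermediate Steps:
t = 456 (t = -9 + 3*155 = -9 + 465 = 456)
(-5 + 5)² + t*(-30) = (-5 + 5)² + 456*(-30) = 0² - 13680 = 0 - 13680 = -13680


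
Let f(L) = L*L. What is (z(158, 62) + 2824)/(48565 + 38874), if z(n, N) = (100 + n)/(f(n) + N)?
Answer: 273929/8481583 ≈ 0.032297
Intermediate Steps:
f(L) = L**2
z(n, N) = (100 + n)/(N + n**2) (z(n, N) = (100 + n)/(n**2 + N) = (100 + n)/(N + n**2))
(z(158, 62) + 2824)/(48565 + 38874) = ((100 + 158)/(62 + 158**2) + 2824)/(48565 + 38874) = (258/(62 + 24964) + 2824)/87439 = (258/25026 + 2824)*(1/87439) = ((1/25026)*258 + 2824)*(1/87439) = (1/97 + 2824)*(1/87439) = (273929/97)*(1/87439) = 273929/8481583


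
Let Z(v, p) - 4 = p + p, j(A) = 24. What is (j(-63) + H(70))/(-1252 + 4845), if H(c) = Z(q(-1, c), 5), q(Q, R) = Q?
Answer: 38/3593 ≈ 0.010576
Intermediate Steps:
Z(v, p) = 4 + 2*p (Z(v, p) = 4 + (p + p) = 4 + 2*p)
H(c) = 14 (H(c) = 4 + 2*5 = 4 + 10 = 14)
(j(-63) + H(70))/(-1252 + 4845) = (24 + 14)/(-1252 + 4845) = 38/3593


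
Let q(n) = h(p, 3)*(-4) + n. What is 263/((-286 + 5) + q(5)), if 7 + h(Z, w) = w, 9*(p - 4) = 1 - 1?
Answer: -263/260 ≈ -1.0115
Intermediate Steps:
p = 4 (p = 4 + (1 - 1)/9 = 4 + (⅑)*0 = 4 + 0 = 4)
h(Z, w) = -7 + w
q(n) = 16 + n (q(n) = (-7 + 3)*(-4) + n = -4*(-4) + n = 16 + n)
263/((-286 + 5) + q(5)) = 263/((-286 + 5) + (16 + 5)) = 263/(-281 + 21) = 263/(-260) = 263*(-1/260) = -263/260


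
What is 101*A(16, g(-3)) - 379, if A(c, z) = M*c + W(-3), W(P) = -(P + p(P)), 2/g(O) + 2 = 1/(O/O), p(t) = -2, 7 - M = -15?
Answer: 35678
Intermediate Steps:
M = 22 (M = 7 - 1*(-15) = 7 + 15 = 22)
g(O) = -2 (g(O) = 2/(-2 + 1/(O/O)) = 2/(-2 + 1/1) = 2/(-2 + 1) = 2/(-1) = 2*(-1) = -2)
W(P) = 2 - P (W(P) = -(P - 2) = -(-2 + P) = 2 - P)
A(c, z) = 5 + 22*c (A(c, z) = 22*c + (2 - 1*(-3)) = 22*c + (2 + 3) = 22*c + 5 = 5 + 22*c)
101*A(16, g(-3)) - 379 = 101*(5 + 22*16) - 379 = 101*(5 + 352) - 379 = 101*357 - 379 = 36057 - 379 = 35678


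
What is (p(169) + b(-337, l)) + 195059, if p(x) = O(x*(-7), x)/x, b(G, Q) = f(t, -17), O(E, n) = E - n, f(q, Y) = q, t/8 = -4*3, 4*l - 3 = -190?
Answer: 194955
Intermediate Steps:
l = -187/4 (l = ¾ + (¼)*(-190) = ¾ - 95/2 = -187/4 ≈ -46.750)
t = -96 (t = 8*(-4*3) = 8*(-12) = -96)
b(G, Q) = -96
p(x) = -8 (p(x) = (x*(-7) - x)/x = (-7*x - x)/x = (-8*x)/x = -8)
(p(169) + b(-337, l)) + 195059 = (-8 - 96) + 195059 = -104 + 195059 = 194955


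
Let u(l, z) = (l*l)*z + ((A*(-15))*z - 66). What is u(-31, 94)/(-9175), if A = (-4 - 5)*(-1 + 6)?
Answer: -153718/9175 ≈ -16.754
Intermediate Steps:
A = -45 (A = -9*5 = -45)
u(l, z) = -66 + 675*z + z*l² (u(l, z) = (l*l)*z + ((-45*(-15))*z - 66) = l²*z + (675*z - 66) = z*l² + (-66 + 675*z) = -66 + 675*z + z*l²)
u(-31, 94)/(-9175) = (-66 + 675*94 + 94*(-31)²)/(-9175) = (-66 + 63450 + 94*961)*(-1/9175) = (-66 + 63450 + 90334)*(-1/9175) = 153718*(-1/9175) = -153718/9175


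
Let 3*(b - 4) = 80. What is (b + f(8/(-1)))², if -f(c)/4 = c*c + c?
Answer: 336400/9 ≈ 37378.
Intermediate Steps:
b = 92/3 (b = 4 + (⅓)*80 = 4 + 80/3 = 92/3 ≈ 30.667)
f(c) = -4*c - 4*c² (f(c) = -4*(c*c + c) = -4*(c² + c) = -4*(c + c²) = -4*c - 4*c²)
(b + f(8/(-1)))² = (92/3 - 4*8/(-1)*(1 + 8/(-1)))² = (92/3 - 4*8*(-1)*(1 + 8*(-1)))² = (92/3 - 4*(-8)*(1 - 8))² = (92/3 - 4*(-8)*(-7))² = (92/3 - 224)² = (-580/3)² = 336400/9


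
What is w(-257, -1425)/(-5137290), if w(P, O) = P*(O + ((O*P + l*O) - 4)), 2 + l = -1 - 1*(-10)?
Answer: 91188997/5137290 ≈ 17.750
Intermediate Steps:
l = 7 (l = -2 + (-1 - 1*(-10)) = -2 + (-1 + 10) = -2 + 9 = 7)
w(P, O) = P*(-4 + 8*O + O*P) (w(P, O) = P*(O + ((O*P + 7*O) - 4)) = P*(O + ((7*O + O*P) - 4)) = P*(O + (-4 + 7*O + O*P)) = P*(-4 + 8*O + O*P))
w(-257, -1425)/(-5137290) = -257*(-4 + 8*(-1425) - 1425*(-257))/(-5137290) = -257*(-4 - 11400 + 366225)*(-1/5137290) = -257*354821*(-1/5137290) = -91188997*(-1/5137290) = 91188997/5137290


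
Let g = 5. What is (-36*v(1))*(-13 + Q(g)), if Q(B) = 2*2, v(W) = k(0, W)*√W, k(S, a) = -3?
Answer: -972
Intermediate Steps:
v(W) = -3*√W
Q(B) = 4
(-36*v(1))*(-13 + Q(g)) = (-(-108)*√1)*(-13 + 4) = -(-108)*(-9) = -36*(-3)*(-9) = 108*(-9) = -972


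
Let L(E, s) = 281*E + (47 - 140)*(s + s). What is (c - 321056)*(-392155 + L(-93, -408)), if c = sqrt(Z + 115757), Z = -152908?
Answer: 109929574400 - 342400*I*sqrt(37151) ≈ 1.0993e+11 - 6.5996e+7*I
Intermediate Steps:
L(E, s) = -186*s + 281*E (L(E, s) = 281*E - 186*s = -186*s + 281*E)
c = I*sqrt(37151) (c = sqrt(-152908 + 115757) = sqrt(-37151) = I*sqrt(37151) ≈ 192.75*I)
(c - 321056)*(-392155 + L(-93, -408)) = (I*sqrt(37151) - 321056)*(-392155 + (-186*(-408) + 281*(-93))) = (-321056 + I*sqrt(37151))*(-392155 + (75888 - 26133)) = (-321056 + I*sqrt(37151))*(-392155 + 49755) = (-321056 + I*sqrt(37151))*(-342400) = 109929574400 - 342400*I*sqrt(37151)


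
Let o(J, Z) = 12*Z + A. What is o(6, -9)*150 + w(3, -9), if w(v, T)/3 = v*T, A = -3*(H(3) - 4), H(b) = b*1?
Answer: -15831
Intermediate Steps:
H(b) = b
A = 3 (A = -3*(3 - 4) = -3*(-1) = 3)
o(J, Z) = 3 + 12*Z (o(J, Z) = 12*Z + 3 = 3 + 12*Z)
w(v, T) = 3*T*v (w(v, T) = 3*(v*T) = 3*(T*v) = 3*T*v)
o(6, -9)*150 + w(3, -9) = (3 + 12*(-9))*150 + 3*(-9)*3 = (3 - 108)*150 - 81 = -105*150 - 81 = -15750 - 81 = -15831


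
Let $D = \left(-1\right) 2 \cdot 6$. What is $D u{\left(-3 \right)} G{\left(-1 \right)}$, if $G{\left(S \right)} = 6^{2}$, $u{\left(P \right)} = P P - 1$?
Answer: $-3456$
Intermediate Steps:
$u{\left(P \right)} = -1 + P^{2}$ ($u{\left(P \right)} = P^{2} - 1 = -1 + P^{2}$)
$D = -12$ ($D = \left(-2\right) 6 = -12$)
$G{\left(S \right)} = 36$
$D u{\left(-3 \right)} G{\left(-1 \right)} = - 12 \left(-1 + \left(-3\right)^{2}\right) 36 = - 12 \left(-1 + 9\right) 36 = \left(-12\right) 8 \cdot 36 = \left(-96\right) 36 = -3456$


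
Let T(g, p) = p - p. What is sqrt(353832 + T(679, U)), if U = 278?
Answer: 2*sqrt(88458) ≈ 594.84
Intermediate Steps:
T(g, p) = 0
sqrt(353832 + T(679, U)) = sqrt(353832 + 0) = sqrt(353832) = 2*sqrt(88458)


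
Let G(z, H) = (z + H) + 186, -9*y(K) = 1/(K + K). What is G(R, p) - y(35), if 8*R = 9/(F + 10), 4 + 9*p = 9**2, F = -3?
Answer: 54521/280 ≈ 194.72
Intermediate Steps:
p = 77/9 (p = -4/9 + (1/9)*9**2 = -4/9 + (1/9)*81 = -4/9 + 9 = 77/9 ≈ 8.5556)
y(K) = -1/(18*K) (y(K) = -1/(9*(K + K)) = -1/(2*K)/9 = -1/(18*K))
R = 9/56 (R = (9/(-3 + 10))/8 = (9/7)/8 = (9*(1/7))/8 = (1/8)*(9/7) = 9/56 ≈ 0.16071)
G(z, H) = 186 + H + z (G(z, H) = (H + z) + 186 = 186 + H + z)
G(R, p) - y(35) = (186 + 77/9 + 9/56) - (-1)/(18*35) = 98137/504 - (-1)/(18*35) = 98137/504 - 1*(-1/630) = 98137/504 + 1/630 = 54521/280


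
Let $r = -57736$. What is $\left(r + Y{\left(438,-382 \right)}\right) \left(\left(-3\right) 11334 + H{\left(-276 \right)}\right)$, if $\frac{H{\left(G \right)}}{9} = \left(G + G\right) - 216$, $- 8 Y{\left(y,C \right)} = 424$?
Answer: $2364379146$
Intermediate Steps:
$Y{\left(y,C \right)} = -53$ ($Y{\left(y,C \right)} = \left(- \frac{1}{8}\right) 424 = -53$)
$H{\left(G \right)} = -1944 + 18 G$ ($H{\left(G \right)} = 9 \left(\left(G + G\right) - 216\right) = 9 \left(2 G - 216\right) = 9 \left(-216 + 2 G\right) = -1944 + 18 G$)
$\left(r + Y{\left(438,-382 \right)}\right) \left(\left(-3\right) 11334 + H{\left(-276 \right)}\right) = \left(-57736 - 53\right) \left(\left(-3\right) 11334 + \left(-1944 + 18 \left(-276\right)\right)\right) = - 57789 \left(-34002 - 6912\right) = \left(-57789\right) \left(-40914\right) = 2364379146$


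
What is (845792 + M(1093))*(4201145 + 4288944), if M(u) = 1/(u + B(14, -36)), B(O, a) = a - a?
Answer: 7848668354038473/1093 ≈ 7.1808e+12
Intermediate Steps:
B(O, a) = 0
M(u) = 1/u (M(u) = 1/(u + 0) = 1/u)
(845792 + M(1093))*(4201145 + 4288944) = (845792 + 1/1093)*(4201145 + 4288944) = (845792 + 1/1093)*8490089 = (924450657/1093)*8490089 = 7848668354038473/1093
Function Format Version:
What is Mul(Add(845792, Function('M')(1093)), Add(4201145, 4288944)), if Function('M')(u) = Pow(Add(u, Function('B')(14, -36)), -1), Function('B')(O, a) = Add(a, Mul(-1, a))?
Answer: Rational(7848668354038473, 1093) ≈ 7.1808e+12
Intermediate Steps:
Function('B')(O, a) = 0
Function('M')(u) = Pow(u, -1) (Function('M')(u) = Pow(Add(u, 0), -1) = Pow(u, -1))
Mul(Add(845792, Function('M')(1093)), Add(4201145, 4288944)) = Mul(Add(845792, Pow(1093, -1)), Add(4201145, 4288944)) = Mul(Add(845792, Rational(1, 1093)), 8490089) = Mul(Rational(924450657, 1093), 8490089) = Rational(7848668354038473, 1093)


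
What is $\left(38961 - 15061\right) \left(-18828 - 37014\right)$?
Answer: $-1334623800$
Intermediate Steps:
$\left(38961 - 15061\right) \left(-18828 - 37014\right) = 23900 \left(-55842\right) = -1334623800$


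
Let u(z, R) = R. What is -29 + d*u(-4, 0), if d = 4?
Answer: -29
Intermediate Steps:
-29 + d*u(-4, 0) = -29 + 4*0 = -29 + 0 = -29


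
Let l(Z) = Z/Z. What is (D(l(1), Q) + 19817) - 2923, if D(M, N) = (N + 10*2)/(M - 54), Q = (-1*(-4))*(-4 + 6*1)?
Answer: 895354/53 ≈ 16893.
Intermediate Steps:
Q = 8 (Q = 4*(-4 + 6) = 4*2 = 8)
l(Z) = 1
D(M, N) = (20 + N)/(-54 + M) (D(M, N) = (N + 20)/(-54 + M) = (20 + N)/(-54 + M))
(D(l(1), Q) + 19817) - 2923 = ((20 + 8)/(-54 + 1) + 19817) - 2923 = (28/(-53) + 19817) - 2923 = (-1/53*28 + 19817) - 2923 = (-28/53 + 19817) - 2923 = 1050273/53 - 2923 = 895354/53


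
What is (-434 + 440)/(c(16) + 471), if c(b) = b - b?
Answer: 2/157 ≈ 0.012739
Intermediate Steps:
c(b) = 0
(-434 + 440)/(c(16) + 471) = (-434 + 440)/(0 + 471) = 6/471 = 6*(1/471) = 2/157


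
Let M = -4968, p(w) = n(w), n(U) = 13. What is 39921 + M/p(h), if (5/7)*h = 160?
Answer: 514005/13 ≈ 39539.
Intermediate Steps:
h = 224 (h = (7/5)*160 = 224)
p(w) = 13
39921 + M/p(h) = 39921 - 4968/13 = 514005/13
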